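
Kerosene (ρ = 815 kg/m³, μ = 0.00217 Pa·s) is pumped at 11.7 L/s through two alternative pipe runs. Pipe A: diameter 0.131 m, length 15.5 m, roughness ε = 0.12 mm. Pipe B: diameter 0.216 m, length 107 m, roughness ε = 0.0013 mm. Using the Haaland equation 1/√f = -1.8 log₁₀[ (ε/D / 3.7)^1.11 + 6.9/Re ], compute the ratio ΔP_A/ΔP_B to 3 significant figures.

Pipe A: V = Q/A = 0.0117/0.01348 = 0.8681 m/s; Re = 4.271e+04; ε/D = 0.000916; Haaland → f = 0.02403; ΔP_A = f(L/D)(ρV²/2) = 873.2 Pa.
Pipe B: V = Q/A = 0.0117/0.03664 = 0.3193 m/s; Re = 2.59e+04; ε/D = 6.02e-06; Haaland → f = 0.02416; ΔP_B = f(L/D)(ρV²/2) = 497.3 Pa.
ΔP_A/ΔP_B = 873.2/497.3 = 1.76.

ΔP_A/ΔP_B ≈ 1.76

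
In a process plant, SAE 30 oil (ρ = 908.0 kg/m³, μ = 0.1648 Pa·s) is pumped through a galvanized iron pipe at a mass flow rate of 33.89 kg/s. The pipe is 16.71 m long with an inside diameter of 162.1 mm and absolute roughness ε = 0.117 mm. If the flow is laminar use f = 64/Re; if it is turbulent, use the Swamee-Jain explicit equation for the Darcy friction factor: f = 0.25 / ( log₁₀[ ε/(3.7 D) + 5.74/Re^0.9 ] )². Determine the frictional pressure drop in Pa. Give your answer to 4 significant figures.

A = πD²/4 = π(0.1621)²/4 = 0.02064 m²; mean velocity V = ṁ/(ρA) = 33.89/(908 · 0.02064) = 1.809 m/s.
Reynolds number Re = ρVD/μ = 908 · 1.809 · 0.1621 / 0.165 = 1615.
Re < 2300 → laminar flow, so f = 64/Re = 64/1615 = 0.03962 (the turbulent correlation is not needed).
Darcy-Weisbach: ΔP = f(L/D)(ρV²/2) = 0.03962·(16.71/0.1621)·(908·1.809²/2) = 0.03962·103.1·1485 = 6065 Pa.

ΔP ≈ 6065 Pa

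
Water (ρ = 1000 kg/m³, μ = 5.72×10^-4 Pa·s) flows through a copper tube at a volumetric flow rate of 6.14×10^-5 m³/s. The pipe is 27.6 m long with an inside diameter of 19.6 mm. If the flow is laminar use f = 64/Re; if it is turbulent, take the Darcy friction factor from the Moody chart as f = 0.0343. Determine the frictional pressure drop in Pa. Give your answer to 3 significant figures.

ΔP ≈ 1000 Pa

Cross-sectional area A = πD²/4 = π(0.0196)²/4 = 0.0003017 m²; mean velocity V = Q/A = 6.14e-05/0.0003017 = 0.2035 m/s.
Reynolds number Re = ρVD/μ = 1000 · 0.2035 · 0.0196 / 0.000572 = 6973.
Re > 4000 → turbulent; use the Moody-chart value f = 0.0343.
Darcy-Weisbach: ΔP = f(L/D)(ρV²/2) = 0.0343·(27.6/0.0196)·(1000·0.2035²/2) = 0.0343·1408·20.71 = 1000 Pa.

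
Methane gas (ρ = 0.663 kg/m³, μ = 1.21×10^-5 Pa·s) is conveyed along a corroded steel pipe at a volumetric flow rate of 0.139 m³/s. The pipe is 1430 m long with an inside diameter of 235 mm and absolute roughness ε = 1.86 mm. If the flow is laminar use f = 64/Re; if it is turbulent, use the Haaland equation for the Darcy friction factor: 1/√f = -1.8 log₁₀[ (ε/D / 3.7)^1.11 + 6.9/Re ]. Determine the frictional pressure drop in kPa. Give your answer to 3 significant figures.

ΔP ≈ 0.760 kPa

Cross-sectional area A = πD²/4 = π(0.235)²/4 = 0.04337 m²; mean velocity V = Q/A = 0.139/0.04337 = 3.205 m/s.
Reynolds number Re = ρVD/μ = 0.663 · 3.205 · 0.235 / 1.21e-05 = 4.127e+04.
Re > 4000 → turbulent. Relative roughness ε/D = 0.00186/0.235 = 0.00791. Haaland: 1/√f = -1.8 log₁₀[(0.00791/3.7)^1.11 + 6.9/4.127e+04] = -1.8 log₁₀[0.00109 + 0.000167] = 5.222, so f = 0.03667.
Darcy-Weisbach: ΔP = f(L/D)(ρV²/2) = 0.03667·(1430/0.235)·(0.663·3.205²/2) = 0.03667·6085·3.405 = 759.6 Pa.
ΔP = 759.6 Pa = 0.760 kPa.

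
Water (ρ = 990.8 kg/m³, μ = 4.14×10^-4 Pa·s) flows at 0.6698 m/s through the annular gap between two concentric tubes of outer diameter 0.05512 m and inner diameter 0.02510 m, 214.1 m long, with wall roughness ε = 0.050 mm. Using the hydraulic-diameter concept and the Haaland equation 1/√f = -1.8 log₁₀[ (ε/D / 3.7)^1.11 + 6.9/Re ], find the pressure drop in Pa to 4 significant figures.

Hydraulic diameter D_h = 4A/P = D_o - D_i = 0.05512 - 0.0251 = 0.03002 m.
Re = ρVD_h/μ = 990.8·0.6698·0.03002/0.000414 = 4.812e+04.
ε/D_h = 5e-05/0.03002 = 0.00167; Haaland gives 1/√f = -1.8 log₁₀[0.000193+0.000143] = 6.252, so f = 0.02558.
ΔP = f(L/D_h)(ρV²/2) = 0.02558·214.1/0.03002·222.3 = 4.055e+04 Pa.

ΔP ≈ 40550 Pa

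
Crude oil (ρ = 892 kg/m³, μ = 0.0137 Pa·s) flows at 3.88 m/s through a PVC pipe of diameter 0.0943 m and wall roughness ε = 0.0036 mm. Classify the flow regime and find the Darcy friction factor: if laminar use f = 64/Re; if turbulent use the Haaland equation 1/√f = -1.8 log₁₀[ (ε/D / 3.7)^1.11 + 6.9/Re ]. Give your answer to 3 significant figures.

Re = ρVD/μ = 892·3.88·0.0943/0.0137 = 2.382e+04.
Re > 4000 → turbulent. ε/D = 3.6e-06/0.0943 = 3.82e-05; Haaland: 1/√f = -1.8 log₁₀[2.92e-06 + 0.00029] = 6.361, so f = 0.02472.

f ≈ 0.0247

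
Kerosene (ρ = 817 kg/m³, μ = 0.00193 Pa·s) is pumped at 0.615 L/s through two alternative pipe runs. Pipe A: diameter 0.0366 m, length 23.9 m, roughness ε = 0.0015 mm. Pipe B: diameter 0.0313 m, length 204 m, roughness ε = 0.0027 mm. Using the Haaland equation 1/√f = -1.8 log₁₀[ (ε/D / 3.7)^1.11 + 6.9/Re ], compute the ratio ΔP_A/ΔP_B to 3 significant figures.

ΔP_A/ΔP_B ≈ 0.0558

Pipe A: V = Q/A = 0.000615/0.001052 = 0.5846 m/s; Re = 9057; ε/D = 4.1e-05; Haaland → f = 0.03178; ΔP_A = f(L/D)(ρV²/2) = 2897 Pa.
Pipe B: V = Q/A = 0.000615/0.0007694 = 0.7993 m/s; Re = 1.059e+04; ε/D = 8.63e-05; Haaland → f = 0.0305; ΔP_B = f(L/D)(ρV²/2) = 5.187e+04 Pa.
ΔP_A/ΔP_B = 2897/5.187e+04 = 0.0558.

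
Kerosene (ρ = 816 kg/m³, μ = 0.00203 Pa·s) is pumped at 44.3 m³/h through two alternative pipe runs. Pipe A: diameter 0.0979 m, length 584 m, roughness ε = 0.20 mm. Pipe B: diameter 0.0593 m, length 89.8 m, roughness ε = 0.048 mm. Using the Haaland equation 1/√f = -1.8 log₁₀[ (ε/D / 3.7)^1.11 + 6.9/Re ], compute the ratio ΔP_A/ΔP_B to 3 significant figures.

ΔP_A/ΔP_B ≈ 0.647

Pipe A: V = Q/A = 0.01231/0.007528 = 1.635 m/s; Re = 6.433e+04; ε/D = 0.00204; Haaland → f = 0.02583; ΔP_A = f(L/D)(ρV²/2) = 1.68e+05 Pa.
Pipe B: V = Q/A = 0.01231/0.002762 = 4.456 m/s; Re = 1.062e+05; ε/D = 0.000809; Haaland → f = 0.02116; ΔP_B = f(L/D)(ρV²/2) = 2.595e+05 Pa.
ΔP_A/ΔP_B = 1.68e+05/2.595e+05 = 0.647.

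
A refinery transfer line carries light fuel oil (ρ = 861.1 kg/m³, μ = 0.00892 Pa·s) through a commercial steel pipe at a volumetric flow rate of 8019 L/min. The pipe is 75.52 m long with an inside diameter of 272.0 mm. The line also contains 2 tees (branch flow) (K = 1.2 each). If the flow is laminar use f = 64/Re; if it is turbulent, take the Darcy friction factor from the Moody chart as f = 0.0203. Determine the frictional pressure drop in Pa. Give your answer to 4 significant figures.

Q = 8019 L/min = 8019/60000 = 0.1336 m³/s.
Cross-sectional area A = πD²/4 = π(0.272)²/4 = 0.05811 m²; mean velocity V = Q/A = 0.1336/0.05811 = 2.3 m/s.
Reynolds number Re = ρVD/μ = 861.1 · 2.3 · 0.272 / 0.00892 = 6.039e+04.
Re > 4000 → turbulent; use the Moody-chart value f = 0.0203.
Total minor-loss coefficient ΣK = 2·1.2 = 2.4.
ΔP = [f·L/D + ΣK]·(ρV²/2) = [0.0203·75.52/0.272 + 2.4]·(861.1·2.3²/2) = [5.636 + 2.4]·2278 = 1.83e+04 Pa.

ΔP ≈ 18300 Pa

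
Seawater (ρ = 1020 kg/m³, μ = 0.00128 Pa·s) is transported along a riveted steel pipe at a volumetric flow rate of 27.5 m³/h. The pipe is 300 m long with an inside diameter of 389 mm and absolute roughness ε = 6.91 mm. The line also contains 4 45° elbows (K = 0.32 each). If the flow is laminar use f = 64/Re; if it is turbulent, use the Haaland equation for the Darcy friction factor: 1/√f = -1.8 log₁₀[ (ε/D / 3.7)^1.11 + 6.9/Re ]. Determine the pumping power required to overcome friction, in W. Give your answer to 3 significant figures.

Q = 27.5 m³/h = 27.5/3600 = 0.007639 m³/s.
Cross-sectional area A = πD²/4 = π(0.389)²/4 = 0.1188 m²; mean velocity V = Q/A = 0.007639/0.1188 = 0.06427 m/s.
Reynolds number Re = ρVD/μ = 1020 · 0.06427 · 0.389 / 0.00128 = 1.992e+04.
Re > 4000 → turbulent. Relative roughness ε/D = 0.00691/0.389 = 0.0178. Haaland: 1/√f = -1.8 log₁₀[(0.0178/3.7)^1.11 + 6.9/1.992e+04] = -1.8 log₁₀[0.00267 + 0.000346] = 4.537, so f = 0.04857.
Total minor-loss coefficient ΣK = 4·0.32 = 1.28.
ΔP = [f·L/D + ΣK]·(ρV²/2) = [0.04857·300/0.389 + 1.28]·(1020·0.06427²/2) = [37.46 + 1.28]·2.107 = 81.62 Pa.
Pumping power P = QΔP = 0.007639·81.62 = 0.6235 W = 0.624 W.

P ≈ 0.624 W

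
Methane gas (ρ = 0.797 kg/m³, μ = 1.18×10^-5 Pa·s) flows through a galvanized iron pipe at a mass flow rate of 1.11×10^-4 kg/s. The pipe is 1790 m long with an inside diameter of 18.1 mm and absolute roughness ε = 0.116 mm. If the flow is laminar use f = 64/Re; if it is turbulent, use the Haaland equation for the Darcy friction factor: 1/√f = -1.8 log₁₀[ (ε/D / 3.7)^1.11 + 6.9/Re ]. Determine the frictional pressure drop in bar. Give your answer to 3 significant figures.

A = πD²/4 = π(0.0181)²/4 = 0.0002573 m²; mean velocity V = ṁ/(ρA) = 0.000111/(0.797 · 0.0002573) = 0.5413 m/s.
Reynolds number Re = ρVD/μ = 0.797 · 0.5413 · 0.0181 / 1.18e-05 = 661.7.
Re < 2300 → laminar flow, so f = 64/Re = 64/661.7 = 0.09672 (the turbulent correlation is not needed).
Darcy-Weisbach: ΔP = f(L/D)(ρV²/2) = 0.09672·(1790/0.0181)·(0.797·0.5413²/2) = 0.09672·9.89e+04·0.1168 = 1117 Pa.
ΔP = 1117 Pa = 0.0112 bar.

ΔP ≈ 0.0112 bar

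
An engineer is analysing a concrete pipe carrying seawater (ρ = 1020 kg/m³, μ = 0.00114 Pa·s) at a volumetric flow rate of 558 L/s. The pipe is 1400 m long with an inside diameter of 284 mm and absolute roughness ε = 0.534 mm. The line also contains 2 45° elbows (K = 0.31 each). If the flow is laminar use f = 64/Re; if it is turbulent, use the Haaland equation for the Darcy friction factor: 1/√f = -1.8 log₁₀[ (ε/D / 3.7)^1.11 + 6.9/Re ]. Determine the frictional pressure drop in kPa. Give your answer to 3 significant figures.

ΔP ≈ 4540 kPa

Q = 558 L/s = 558/1000 = 0.558 m³/s.
Cross-sectional area A = πD²/4 = π(0.284)²/4 = 0.06335 m²; mean velocity V = Q/A = 0.558/0.06335 = 8.809 m/s.
Reynolds number Re = ρVD/μ = 1020 · 8.809 · 0.284 / 0.00114 = 2.238e+06.
Re > 4000 → turbulent. Relative roughness ε/D = 0.000534/0.284 = 0.00188. Haaland: 1/√f = -1.8 log₁₀[(0.00188/3.7)^1.11 + 6.9/2.238e+06] = -1.8 log₁₀[0.000221 + 3.08e-06] = 6.571, so f = 0.02316.
Total minor-loss coefficient ΣK = 2·0.31 = 0.62.
ΔP = [f·L/D + ΣK]·(ρV²/2) = [0.02316·1400/0.284 + 0.62]·(1020·8.809²/2) = [114.2 + 0.62]·3.957e+04 = 4.543e+06 Pa.
ΔP = 4.543e+06 Pa = 4540 kPa.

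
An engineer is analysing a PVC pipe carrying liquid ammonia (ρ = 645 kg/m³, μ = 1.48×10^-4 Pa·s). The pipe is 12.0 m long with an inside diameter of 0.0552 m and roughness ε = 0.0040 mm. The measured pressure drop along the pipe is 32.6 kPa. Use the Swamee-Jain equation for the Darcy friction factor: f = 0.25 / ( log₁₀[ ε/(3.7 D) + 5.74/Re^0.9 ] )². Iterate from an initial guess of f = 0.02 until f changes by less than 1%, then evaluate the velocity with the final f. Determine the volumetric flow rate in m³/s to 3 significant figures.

Rearranging Darcy-Weisbach: V = √(2·ΔP·D/(f·L·ρ)). With ε/D = 4e-06/0.0552 = 7.25e-05, iterate starting from f = 0.02:
  f = 0.02 → V = √(2·3.26e+04·0.0552/(0.02·12·645)) = 4.822 m/s; Re = ρVD/μ = 1.16e+06; f → 0.0129
  f = 0.0129 → V = 6.004 m/s; Re = 1.444e+06; f → 0.01266
  f = 0.01266 → V = 6.06 m/s; Re = 1.458e+06; f → 0.01265
Converged (Δf/f < 1%). With the final f = 0.01265: V = √(2·3.26e+04·0.0552/(0.01265·12·645)) = 6.063 m/s.
Q = V·A = 6.063·(π/4·0.0552²) = 0.01451 m³/s = 0.0145 m³/s.

Q ≈ 0.0145 m³/s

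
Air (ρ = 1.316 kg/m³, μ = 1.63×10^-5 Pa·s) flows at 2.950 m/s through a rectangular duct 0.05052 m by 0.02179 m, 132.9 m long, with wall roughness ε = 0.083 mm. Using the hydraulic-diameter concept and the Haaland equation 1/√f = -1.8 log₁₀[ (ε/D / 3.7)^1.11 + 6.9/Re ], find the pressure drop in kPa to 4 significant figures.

ΔP ≈ 0.9229 kPa

Hydraulic diameter D_h = 4A/P = 4·(0.05052·0.02179)/(2·(0.05052+0.02179)) = 0.004403/0.1446 = 0.03045 m.
Re = ρVD_h/μ = 1.316·2.95·0.03045/1.63e-05 = 7252.
ε/D_h = 8.3e-05/0.03045 = 0.00273; Haaland gives 1/√f = -1.8 log₁₀[0.000333+0.000951] = 5.204, so f = 0.03692.
ΔP = f(L/D_h)(ρV²/2) = 0.03692·132.9/0.03045·5.726 = 922.9 Pa.
ΔP = 0.9229 kPa.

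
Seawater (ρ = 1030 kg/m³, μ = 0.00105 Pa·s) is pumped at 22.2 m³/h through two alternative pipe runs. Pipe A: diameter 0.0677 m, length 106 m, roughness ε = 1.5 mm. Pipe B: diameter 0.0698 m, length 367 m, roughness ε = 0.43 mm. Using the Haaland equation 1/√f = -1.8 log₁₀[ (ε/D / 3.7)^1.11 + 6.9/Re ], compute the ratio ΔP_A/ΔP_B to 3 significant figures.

ΔP_A/ΔP_B ≈ 0.518

Pipe A: V = Q/A = 0.006167/0.0036 = 1.713 m/s; Re = 1.138e+05; ε/D = 0.0222; Haaland → f = 0.05102; ΔP_A = f(L/D)(ρV²/2) = 1.207e+05 Pa.
Pipe B: V = Q/A = 0.006167/0.003826 = 1.612 m/s; Re = 1.103e+05; ε/D = 0.00616; Haaland → f = 0.03313; ΔP_B = f(L/D)(ρV²/2) = 2.33e+05 Pa.
ΔP_A/ΔP_B = 1.207e+05/2.33e+05 = 0.518.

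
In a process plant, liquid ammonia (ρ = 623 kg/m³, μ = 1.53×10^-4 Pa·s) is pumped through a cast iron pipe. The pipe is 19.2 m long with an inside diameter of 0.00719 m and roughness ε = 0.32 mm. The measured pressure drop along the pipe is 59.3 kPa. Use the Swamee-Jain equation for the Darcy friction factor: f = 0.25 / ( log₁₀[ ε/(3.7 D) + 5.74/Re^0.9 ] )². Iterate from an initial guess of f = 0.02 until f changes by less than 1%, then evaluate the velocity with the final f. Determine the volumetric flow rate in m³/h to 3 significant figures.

Rearranging Darcy-Weisbach: V = √(2·ΔP·D/(f·L·ρ)). With ε/D = 0.00032/0.00719 = 0.0445, iterate starting from f = 0.02:
  f = 0.02 → V = √(2·5.93e+04·0.00719/(0.02·19.2·623)) = 1.888 m/s; Re = ρVD/μ = 5.527e+04; f → 0.06862
  f = 0.06862 → V = 1.019 m/s; Re = 2.984e+04; f → 0.0692
Converged (Δf/f < 1%). With the final f = 0.0692: V = √(2·5.93e+04·0.00719/(0.0692·19.2·623)) = 1.015 m/s.
Q = V·A = 1.015·(π/4·0.00719²) = 4.121e-05 m³/s = 0.148 m³/h.

Q ≈ 0.148 m³/h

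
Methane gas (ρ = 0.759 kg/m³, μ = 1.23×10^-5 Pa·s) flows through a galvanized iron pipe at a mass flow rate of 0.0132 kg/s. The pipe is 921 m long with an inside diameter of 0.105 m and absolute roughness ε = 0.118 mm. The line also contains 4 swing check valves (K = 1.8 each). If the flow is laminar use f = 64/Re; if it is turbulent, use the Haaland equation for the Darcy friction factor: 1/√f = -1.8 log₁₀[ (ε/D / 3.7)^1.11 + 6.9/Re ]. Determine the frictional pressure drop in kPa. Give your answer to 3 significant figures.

ΔP ≈ 0.420 kPa

A = πD²/4 = π(0.105)²/4 = 0.008659 m²; mean velocity V = ṁ/(ρA) = 0.0132/(0.759 · 0.008659) = 2.008 m/s.
Reynolds number Re = ρVD/μ = 0.759 · 2.008 · 0.105 / 1.23e-05 = 1.301e+04.
Re > 4000 → turbulent. Relative roughness ε/D = 0.000118/0.105 = 0.00112. Haaland: 1/√f = -1.8 log₁₀[(0.00112/3.7)^1.11 + 6.9/1.301e+04] = -1.8 log₁₀[0.000125 + 0.00053] = 5.731, so f = 0.03045.
Total minor-loss coefficient ΣK = 4·1.8 = 7.2.
ΔP = [f·L/D + ΣK]·(ρV²/2) = [0.03045·921/0.105 + 7.2]·(0.759·2.008²/2) = [267.1 + 7.2]·1.531 = 419.9 Pa.
ΔP = 419.9 Pa = 0.420 kPa.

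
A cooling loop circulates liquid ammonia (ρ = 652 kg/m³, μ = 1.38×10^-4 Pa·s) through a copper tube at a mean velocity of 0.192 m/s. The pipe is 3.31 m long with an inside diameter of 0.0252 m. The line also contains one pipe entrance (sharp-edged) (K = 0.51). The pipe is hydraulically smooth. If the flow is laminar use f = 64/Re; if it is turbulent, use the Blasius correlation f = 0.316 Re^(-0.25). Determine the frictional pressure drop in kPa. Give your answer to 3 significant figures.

ΔP ≈ 0.0467 kPa

Reynolds number Re = ρVD/μ = 652 · 0.192 · 0.0252 / 0.000138 = 2.286e+04.
Re > 4000 → turbulent. Smooth-pipe (Blasius): f = 0.316 Re^(-0.25) = 0.316/(2.286e+04)^0.25 = 0.0257.
Total minor-loss coefficient ΣK = 1·0.51 = 0.51.
ΔP = [f·L/D + ΣK]·(ρV²/2) = [0.0257·3.31/0.0252 + 0.51]·(652·0.192²/2) = [3.376 + 0.51]·12.02 = 46.7 Pa.
ΔP = 46.7 Pa = 0.0467 kPa.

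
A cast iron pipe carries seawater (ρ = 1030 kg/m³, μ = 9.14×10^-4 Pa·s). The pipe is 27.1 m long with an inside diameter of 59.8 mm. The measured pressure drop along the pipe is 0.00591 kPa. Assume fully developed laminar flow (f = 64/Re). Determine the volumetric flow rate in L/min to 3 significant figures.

Q ≈ 4.49 L/min

For laminar flow, f = 64/Re with Re = ρVD/μ, so Darcy-Weisbach reduces to ΔP = 32μLV/D². Solving for V: V = ΔP·D²/(32μL) = 5.91·(0.0598)²/(32·0.000914·27.1) = 0.02666 m/s.
Check: Re = ρVD/μ = 1030·0.02666·0.0598/0.000914 = 1797 < 2300, so the laminar assumption holds.
Q = V·A = 0.02666·(π/4·0.0598²) = 7.489e-05 m³/s = 4.49 L/min.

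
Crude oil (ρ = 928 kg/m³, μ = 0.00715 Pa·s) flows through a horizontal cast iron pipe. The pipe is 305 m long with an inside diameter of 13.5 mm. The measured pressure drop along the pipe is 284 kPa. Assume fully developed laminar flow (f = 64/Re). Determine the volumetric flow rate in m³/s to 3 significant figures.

Q ≈ 1.06×10^-4 m³/s

For laminar flow, f = 64/Re with Re = ρVD/μ, so Darcy-Weisbach reduces to ΔP = 32μLV/D². Solving for V: V = ΔP·D²/(32μL) = 2.84e+05·(0.0135)²/(32·0.00715·305) = 0.7417 m/s.
Check: Re = ρVD/μ = 928·0.7417·0.0135/0.00715 = 1300 < 2300, so the laminar assumption holds.
Q = V·A = 0.7417·(π/4·0.0135²) = 0.0001062 m³/s = 1.06×10^-4 m³/s.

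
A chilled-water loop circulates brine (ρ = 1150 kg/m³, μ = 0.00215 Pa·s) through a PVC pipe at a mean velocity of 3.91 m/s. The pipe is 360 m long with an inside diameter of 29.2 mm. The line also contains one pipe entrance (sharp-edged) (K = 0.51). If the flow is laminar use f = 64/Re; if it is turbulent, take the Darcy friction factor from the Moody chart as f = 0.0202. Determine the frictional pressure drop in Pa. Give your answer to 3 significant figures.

Reynolds number Re = ρVD/μ = 1150 · 3.91 · 0.0292 / 0.00215 = 6.107e+04.
Re > 4000 → turbulent; use the Moody-chart value f = 0.0202.
Total minor-loss coefficient ΣK = 1·0.51 = 0.51.
ΔP = [f·L/D + ΣK]·(ρV²/2) = [0.0202·360/0.0292 + 0.51]·(1150·3.91²/2) = [249 + 0.51]·8791 = 2.194e+06 Pa.

ΔP ≈ 2.19×10^6 Pa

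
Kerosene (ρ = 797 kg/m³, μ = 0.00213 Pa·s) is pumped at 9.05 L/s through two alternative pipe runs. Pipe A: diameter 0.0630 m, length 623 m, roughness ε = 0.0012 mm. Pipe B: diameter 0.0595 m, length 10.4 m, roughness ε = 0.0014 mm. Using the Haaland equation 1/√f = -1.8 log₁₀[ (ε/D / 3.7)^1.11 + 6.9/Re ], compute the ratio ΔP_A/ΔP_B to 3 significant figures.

Pipe A: V = Q/A = 0.00905/0.003117 = 2.903 m/s; Re = 6.844e+04; ε/D = 1.9e-05; Haaland → f = 0.01938; ΔP_A = f(L/D)(ρV²/2) = 6.437e+05 Pa.
Pipe B: V = Q/A = 0.00905/0.002781 = 3.255 m/s; Re = 7.246e+04; ε/D = 2.35e-05; Haaland → f = 0.01916; ΔP_B = f(L/D)(ρV²/2) = 1.414e+04 Pa.
ΔP_A/ΔP_B = 6.437e+05/1.414e+04 = 45.5.

ΔP_A/ΔP_B ≈ 45.5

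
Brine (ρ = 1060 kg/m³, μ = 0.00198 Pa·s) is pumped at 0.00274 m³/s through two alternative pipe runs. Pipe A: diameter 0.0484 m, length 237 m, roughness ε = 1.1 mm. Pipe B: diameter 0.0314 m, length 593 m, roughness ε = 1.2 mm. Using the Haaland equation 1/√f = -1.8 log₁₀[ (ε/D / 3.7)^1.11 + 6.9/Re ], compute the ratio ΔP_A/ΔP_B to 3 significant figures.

Pipe A: V = Q/A = 0.00274/0.00184 = 1.489 m/s; Re = 3.859e+04; ε/D = 0.0227; Haaland → f = 0.05213; ΔP_A = f(L/D)(ρV²/2) = 3e+05 Pa.
Pipe B: V = Q/A = 0.00274/0.0007744 = 3.538 m/s; Re = 5.948e+04; ε/D = 0.0382; Haaland → f = 0.06398; ΔP_B = f(L/D)(ρV²/2) = 8.017e+06 Pa.
ΔP_A/ΔP_B = 3e+05/8.017e+06 = 0.0374.

ΔP_A/ΔP_B ≈ 0.0374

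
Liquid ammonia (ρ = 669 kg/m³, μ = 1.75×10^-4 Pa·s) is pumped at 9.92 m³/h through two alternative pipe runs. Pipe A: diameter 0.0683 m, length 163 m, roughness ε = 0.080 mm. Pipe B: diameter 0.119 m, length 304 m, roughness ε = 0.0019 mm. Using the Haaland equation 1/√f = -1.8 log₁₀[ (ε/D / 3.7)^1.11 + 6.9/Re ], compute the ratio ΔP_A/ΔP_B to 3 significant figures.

Pipe A: V = Q/A = 0.002756/0.003664 = 0.7521 m/s; Re = 1.964e+05; ε/D = 0.00117; Haaland → f = 0.02159; ΔP_A = f(L/D)(ρV²/2) = 9749 Pa.
Pipe B: V = Q/A = 0.002756/0.01112 = 0.2478 m/s; Re = 1.127e+05; ε/D = 1.6e-05; Haaland → f = 0.01745; ΔP_B = f(L/D)(ρV²/2) = 915.4 Pa.
ΔP_A/ΔP_B = 9749/915.4 = 10.6.

ΔP_A/ΔP_B ≈ 10.6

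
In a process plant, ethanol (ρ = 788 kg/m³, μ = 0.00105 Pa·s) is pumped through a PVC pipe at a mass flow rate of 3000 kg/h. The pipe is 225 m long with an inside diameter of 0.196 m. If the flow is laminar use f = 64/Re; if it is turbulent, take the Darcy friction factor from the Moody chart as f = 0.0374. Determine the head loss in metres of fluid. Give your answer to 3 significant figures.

h_f ≈ 0.00269 m

ṁ = 3000 kg/h = 3000/3600 = 0.8333 kg/s.
A = πD²/4 = π(0.196)²/4 = 0.03017 m²; mean velocity V = ṁ/(ρA) = 0.8333/(788 · 0.03017) = 0.03505 m/s.
Reynolds number Re = ρVD/μ = 788 · 0.03505 · 0.196 / 0.00105 = 5156.
Re > 4000 → turbulent; use the Moody-chart value f = 0.0374.
Darcy-Weisbach: ΔP = f(L/D)(ρV²/2) = 0.0374·(225/0.196)·(788·0.03505²/2) = 0.0374·1148·0.484 = 20.78 Pa.
Head loss h_f = ΔP/(ρg) = 20.78/(788·9.81) = 0.00269 m.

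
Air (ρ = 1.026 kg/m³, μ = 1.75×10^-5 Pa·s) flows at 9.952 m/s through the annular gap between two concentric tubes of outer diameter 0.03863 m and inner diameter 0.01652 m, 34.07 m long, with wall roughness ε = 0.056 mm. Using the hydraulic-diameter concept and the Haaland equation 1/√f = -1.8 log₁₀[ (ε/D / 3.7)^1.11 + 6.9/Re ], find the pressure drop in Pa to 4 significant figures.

ΔP ≈ 2556 Pa

Hydraulic diameter D_h = 4A/P = D_o - D_i = 0.03863 - 0.01652 = 0.02211 m.
Re = ρVD_h/μ = 1.026·9.952·0.02211/1.75e-05 = 1.29e+04.
ε/D_h = 5.6e-05/0.02211 = 0.00253; Haaland gives 1/√f = -1.8 log₁₀[0.000307+0.000535] = 5.534, so f = 0.03265.
ΔP = f(L/D_h)(ρV²/2) = 0.03265·34.07/0.02211·50.81 = 2556 Pa.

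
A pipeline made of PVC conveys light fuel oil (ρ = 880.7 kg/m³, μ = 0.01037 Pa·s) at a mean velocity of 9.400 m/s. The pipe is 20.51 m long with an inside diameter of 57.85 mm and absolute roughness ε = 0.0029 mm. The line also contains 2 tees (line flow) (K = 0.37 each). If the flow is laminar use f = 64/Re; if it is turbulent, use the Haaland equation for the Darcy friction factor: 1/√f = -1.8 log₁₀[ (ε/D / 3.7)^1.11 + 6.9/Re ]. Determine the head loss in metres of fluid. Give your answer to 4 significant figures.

Reynolds number Re = ρVD/μ = 880.7 · 9.4 · 0.05785 / 0.0104 = 4.618e+04.
Re > 4000 → turbulent. Relative roughness ε/D = 2.9e-06/0.05785 = 5.01e-05. Haaland: 1/√f = -1.8 log₁₀[(5.01e-05/3.7)^1.11 + 6.9/4.618e+04] = -1.8 log₁₀[3.95e-06 + 0.000149] = 6.866, so f = 0.02121.
Total minor-loss coefficient ΣK = 2·0.37 = 0.74.
ΔP = [f·L/D + ΣK]·(ρV²/2) = [0.02121·20.51/0.05785 + 0.74]·(880.7·9.4²/2) = [7.521 + 0.74]·3.891e+04 = 3.214e+05 Pa.
Head loss h_f = ΔP/(ρg) = 3.214e+05/(880.7·9.81) = 37.20 m.

h_f ≈ 37.20 m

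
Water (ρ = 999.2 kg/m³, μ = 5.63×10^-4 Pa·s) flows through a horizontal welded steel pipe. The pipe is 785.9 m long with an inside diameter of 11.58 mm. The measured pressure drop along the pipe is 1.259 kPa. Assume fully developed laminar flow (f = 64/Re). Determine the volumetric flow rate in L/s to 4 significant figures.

For laminar flow, f = 64/Re with Re = ρVD/μ, so Darcy-Weisbach reduces to ΔP = 32μLV/D². Solving for V: V = ΔP·D²/(32μL) = 1259·(0.01158)²/(32·0.000563·785.9) = 0.01192 m/s.
Check: Re = ρVD/μ = 999.2·0.01192·0.01158/0.000563 = 245.1 < 2300, so the laminar assumption holds.
Q = V·A = 0.01192·(π/4·0.01158²) = 1.256e-06 m³/s = 0.001256 L/s.

Q ≈ 0.001256 L/s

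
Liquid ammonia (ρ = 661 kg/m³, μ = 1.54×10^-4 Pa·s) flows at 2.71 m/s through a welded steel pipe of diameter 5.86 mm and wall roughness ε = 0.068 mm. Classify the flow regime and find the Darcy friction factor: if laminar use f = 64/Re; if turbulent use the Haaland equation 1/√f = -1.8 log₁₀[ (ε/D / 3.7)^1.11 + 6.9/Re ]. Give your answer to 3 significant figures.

Re = ρVD/μ = 661·2.71·0.00586/0.000154 = 6.816e+04.
Re > 4000 → turbulent. ε/D = 6.8e-05/0.00586 = 0.0116; Haaland: 1/√f = -1.8 log₁₀[0.00166 + 0.000101] = 4.956, so f = 0.04071.

f ≈ 0.0407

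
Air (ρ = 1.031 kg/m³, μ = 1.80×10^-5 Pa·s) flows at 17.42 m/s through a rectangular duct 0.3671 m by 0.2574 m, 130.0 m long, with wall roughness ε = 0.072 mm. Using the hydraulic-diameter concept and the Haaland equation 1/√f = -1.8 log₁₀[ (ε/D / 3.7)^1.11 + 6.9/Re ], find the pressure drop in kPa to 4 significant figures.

Hydraulic diameter D_h = 4A/P = 4·(0.3671·0.2574)/(2·(0.3671+0.2574)) = 0.378/1.249 = 0.3026 m.
Re = ρVD_h/μ = 1.031·17.42·0.3026/1.8e-05 = 3.019e+05.
ε/D_h = 7.2e-05/0.3026 = 0.000238; Haaland gives 1/√f = -1.8 log₁₀[2.22e-05+2.29e-05] = 7.823, so f = 0.01634.
ΔP = f(L/D_h)(ρV²/2) = 0.01634·130/0.3026·156.4 = 1098 Pa.
ΔP = 1.098 kPa.

ΔP ≈ 1.098 kPa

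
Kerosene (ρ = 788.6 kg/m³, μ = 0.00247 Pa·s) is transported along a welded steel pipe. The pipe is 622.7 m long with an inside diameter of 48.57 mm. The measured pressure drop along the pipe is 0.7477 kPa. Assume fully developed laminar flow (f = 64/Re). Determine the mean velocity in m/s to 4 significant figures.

For laminar flow, f = 64/Re with Re = ρVD/μ, so Darcy-Weisbach reduces to ΔP = 32μLV/D². Solving for V: V = ΔP·D²/(32μL) = 747.7·(0.04857)²/(32·0.00247·622.7) = 0.03584 m/s.
Check: Re = ρVD/μ = 788.6·0.03584·0.04857/0.00247 = 555.7 < 2300, so the laminar assumption holds.

V ≈ 0.03584 m/s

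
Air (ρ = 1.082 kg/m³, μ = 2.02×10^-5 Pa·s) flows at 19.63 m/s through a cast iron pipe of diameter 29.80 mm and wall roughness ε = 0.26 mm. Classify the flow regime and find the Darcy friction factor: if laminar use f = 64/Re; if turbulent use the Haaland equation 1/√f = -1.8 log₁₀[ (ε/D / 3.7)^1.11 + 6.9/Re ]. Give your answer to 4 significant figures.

Re = ρVD/μ = 1.082·19.63·0.0298/2.02e-05 = 3.133e+04.
Re > 4000 → turbulent. ε/D = 0.00026/0.0298 = 0.00872; Haaland: 1/√f = -1.8 log₁₀[0.00121 + 0.00022] = 5.119, so f = 0.03816.

f ≈ 0.03816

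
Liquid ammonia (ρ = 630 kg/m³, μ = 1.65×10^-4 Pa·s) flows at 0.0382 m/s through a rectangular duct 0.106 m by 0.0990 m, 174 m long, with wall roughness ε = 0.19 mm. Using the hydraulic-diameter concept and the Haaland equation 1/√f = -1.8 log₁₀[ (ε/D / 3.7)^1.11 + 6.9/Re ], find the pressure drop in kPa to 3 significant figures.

ΔP ≈ 0.0240 kPa

Hydraulic diameter D_h = 4A/P = 4·(0.106·0.099)/(2·(0.106+0.099)) = 0.04198/0.41 = 0.1024 m.
Re = ρVD_h/μ = 630·0.0382·0.1024/0.000165 = 1.493e+04.
ε/D_h = 0.00019/0.1024 = 0.00186; Haaland gives 1/√f = -1.8 log₁₀[0.000217+0.000462] = 5.702, so f = 0.03076.
ΔP = f(L/D_h)(ρV²/2) = 0.03076·174/0.1024·0.4597 = 24.03 Pa.
ΔP = 0.0240 kPa.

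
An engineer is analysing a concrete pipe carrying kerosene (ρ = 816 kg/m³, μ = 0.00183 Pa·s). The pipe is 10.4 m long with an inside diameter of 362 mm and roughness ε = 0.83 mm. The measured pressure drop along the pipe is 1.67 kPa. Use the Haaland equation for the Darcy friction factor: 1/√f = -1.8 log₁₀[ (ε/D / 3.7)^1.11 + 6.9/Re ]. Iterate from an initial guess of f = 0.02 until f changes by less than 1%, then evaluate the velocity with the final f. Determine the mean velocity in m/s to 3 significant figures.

V ≈ 2.40 m/s

Rearranging Darcy-Weisbach: V = √(2·ΔP·D/(f·L·ρ)). With ε/D = 0.00083/0.362 = 0.00229, iterate starting from f = 0.02:
  f = 0.02 → V = √(2·1670·0.362/(0.02·10.4·816)) = 2.669 m/s; Re = ρVD/μ = 4.308e+05; f → 0.02468
  f = 0.02468 → V = 2.403 m/s; Re = 3.878e+05; f → 0.02472
Converged (Δf/f < 1%). With the final f = 0.02472: V = √(2·1670·0.362/(0.02472·10.4·816)) = 2.401 m/s.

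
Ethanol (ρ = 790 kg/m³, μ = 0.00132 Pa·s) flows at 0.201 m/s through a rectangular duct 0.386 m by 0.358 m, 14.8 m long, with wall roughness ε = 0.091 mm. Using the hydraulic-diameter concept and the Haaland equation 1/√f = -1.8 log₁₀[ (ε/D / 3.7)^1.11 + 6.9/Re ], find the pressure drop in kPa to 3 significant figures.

ΔP ≈ 0.0139 kPa

Hydraulic diameter D_h = 4A/P = 4·(0.386·0.358)/(2·(0.386+0.358)) = 0.5528/1.488 = 0.3715 m.
Re = ρVD_h/μ = 790·0.201·0.3715/0.00132 = 4.469e+04.
ε/D_h = 9.1e-05/0.3715 = 0.000245; Haaland gives 1/√f = -1.8 log₁₀[2.3e-05+0.000154] = 6.752, so f = 0.02194.
ΔP = f(L/D_h)(ρV²/2) = 0.02194·14.8/0.3715·15.96 = 13.95 Pa.
ΔP = 0.0139 kPa.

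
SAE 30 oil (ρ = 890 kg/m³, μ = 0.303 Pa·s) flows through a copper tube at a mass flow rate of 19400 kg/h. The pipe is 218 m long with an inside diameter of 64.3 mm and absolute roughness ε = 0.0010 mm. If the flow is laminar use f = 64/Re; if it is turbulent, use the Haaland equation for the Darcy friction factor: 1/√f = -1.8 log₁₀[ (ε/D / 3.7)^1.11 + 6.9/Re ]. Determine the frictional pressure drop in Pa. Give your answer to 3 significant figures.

ΔP ≈ 953000 Pa

ṁ = 19400 kg/h = 19400/3600 = 5.389 kg/s.
A = πD²/4 = π(0.0643)²/4 = 0.003247 m²; mean velocity V = ṁ/(ρA) = 5.389/(890 · 0.003247) = 1.865 m/s.
Reynolds number Re = ρVD/μ = 890 · 1.865 · 0.0643 / 0.303 = 352.2.
Re < 2300 → laminar flow, so f = 64/Re = 64/352.2 = 0.1817 (the turbulent correlation is not needed).
Darcy-Weisbach: ΔP = f(L/D)(ρV²/2) = 0.1817·(218/0.0643)·(890·1.865²/2) = 0.1817·3390·1547 = 9.533e+05 Pa.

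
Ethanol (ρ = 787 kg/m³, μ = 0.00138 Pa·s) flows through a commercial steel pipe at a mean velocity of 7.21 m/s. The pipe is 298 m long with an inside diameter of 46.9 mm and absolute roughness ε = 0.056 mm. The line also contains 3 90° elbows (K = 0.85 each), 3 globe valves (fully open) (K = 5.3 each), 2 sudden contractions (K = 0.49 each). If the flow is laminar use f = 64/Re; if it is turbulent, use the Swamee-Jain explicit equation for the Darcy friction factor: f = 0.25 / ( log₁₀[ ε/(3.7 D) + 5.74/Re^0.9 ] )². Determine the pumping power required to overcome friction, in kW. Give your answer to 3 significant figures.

Reynolds number Re = ρVD/μ = 787 · 7.21 · 0.0469 / 0.00138 = 1.928e+05.
Re > 4000 → turbulent. Relative roughness ε/D = 5.6e-05/0.0469 = 0.00119. Swamee-Jain: f = 0.25/(log₁₀[0.00119/3.7 + 5.74/1.928e+05^0.9])² = 0.25/(log₁₀[0.000323 + 0.000101])² = 0.25/(-3.373)² = 0.02197.
Total minor-loss coefficient ΣK = 3·0.85 + 3·5.3 + 2·0.49 = 19.4.
ΔP = [f·L/D + ΣK]·(ρV²/2) = [0.02197·298/0.0469 + 19.4]·(787·7.21²/2) = [139.6 + 19.4]·2.046e+04 = 3.253e+06 Pa.
Q = V·A = 7.21·0.001728 = 0.01246 m³/s.
Pumping power P = QΔP = 0.01246·3.253e+06 = 40520 W = 40.5 kW.

P ≈ 40.5 kW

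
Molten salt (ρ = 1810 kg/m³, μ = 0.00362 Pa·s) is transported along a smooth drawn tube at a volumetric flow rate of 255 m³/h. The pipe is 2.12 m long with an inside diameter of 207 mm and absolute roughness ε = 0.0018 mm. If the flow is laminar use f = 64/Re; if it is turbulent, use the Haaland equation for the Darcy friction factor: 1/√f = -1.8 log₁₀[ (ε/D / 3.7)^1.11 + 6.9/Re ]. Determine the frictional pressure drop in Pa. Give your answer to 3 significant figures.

ΔP ≈ 628 Pa

Q = 255 m³/h = 255/3600 = 0.07083 m³/s.
Cross-sectional area A = πD²/4 = π(0.207)²/4 = 0.03365 m²; mean velocity V = Q/A = 0.07083/0.03365 = 2.105 m/s.
Reynolds number Re = ρVD/μ = 1810 · 2.105 · 0.207 / 0.00362 = 2.178e+05.
Re > 4000 → turbulent. Relative roughness ε/D = 1.8e-06/0.207 = 8.7e-06. Haaland: 1/√f = -1.8 log₁₀[(8.7e-06/3.7)^1.11 + 6.9/2.178e+05] = -1.8 log₁₀[5.65e-07 + 3.17e-05] = 8.085, so f = 0.0153.
Darcy-Weisbach: ΔP = f(L/D)(ρV²/2) = 0.0153·(2.12/0.207)·(1810·2.105²/2) = 0.0153·10.24·4009 = 628.2 Pa.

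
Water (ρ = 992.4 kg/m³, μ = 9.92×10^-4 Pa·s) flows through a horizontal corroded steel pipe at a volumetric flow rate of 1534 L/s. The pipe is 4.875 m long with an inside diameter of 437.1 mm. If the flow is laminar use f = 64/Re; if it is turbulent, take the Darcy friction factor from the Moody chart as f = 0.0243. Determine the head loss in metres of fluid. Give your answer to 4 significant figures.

Q = 1534 L/s = 1534/1000 = 1.534 m³/s.
Cross-sectional area A = πD²/4 = π(0.4371)²/4 = 0.1501 m²; mean velocity V = Q/A = 1.534/0.1501 = 10.22 m/s.
Reynolds number Re = ρVD/μ = 992.4 · 10.22 · 0.4371 / 0.000992 = 4.47e+06.
Re > 4000 → turbulent; use the Moody-chart value f = 0.0243.
Darcy-Weisbach: ΔP = f(L/D)(ρV²/2) = 0.0243·(4.875/0.4371)·(992.4·10.22²/2) = 0.0243·11.15·5.186e+04 = 1.405e+04 Pa.
Head loss h_f = ΔP/(ρg) = 1.405e+04/(992.4·9.81) = 1.444 m.

h_f ≈ 1.444 m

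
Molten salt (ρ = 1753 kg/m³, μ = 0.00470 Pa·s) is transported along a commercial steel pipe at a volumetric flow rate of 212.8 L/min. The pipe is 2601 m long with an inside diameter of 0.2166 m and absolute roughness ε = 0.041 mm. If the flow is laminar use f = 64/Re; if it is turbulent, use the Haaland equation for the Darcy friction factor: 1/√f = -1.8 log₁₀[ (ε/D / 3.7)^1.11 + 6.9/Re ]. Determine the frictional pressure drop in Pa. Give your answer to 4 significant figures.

ΔP ≈ 3249 Pa

Q = 212.8 L/min = 212.8/60000 = 0.003547 m³/s.
Cross-sectional area A = πD²/4 = π(0.2166)²/4 = 0.03685 m²; mean velocity V = Q/A = 0.003547/0.03685 = 0.09625 m/s.
Reynolds number Re = ρVD/μ = 1753 · 0.09625 · 0.2166 / 0.0047 = 7776.
Re > 4000 → turbulent. Relative roughness ε/D = 4.1e-05/0.2166 = 0.000189. Haaland: 1/√f = -1.8 log₁₀[(0.000189/3.7)^1.11 + 6.9/7776] = -1.8 log₁₀[1.73e-05 + 0.000887] = 5.478, so f = 0.03332.
Darcy-Weisbach: ΔP = f(L/D)(ρV²/2) = 0.03332·(2601/0.2166)·(1753·0.09625²/2) = 0.03332·1.201e+04·8.12 = 3249 Pa.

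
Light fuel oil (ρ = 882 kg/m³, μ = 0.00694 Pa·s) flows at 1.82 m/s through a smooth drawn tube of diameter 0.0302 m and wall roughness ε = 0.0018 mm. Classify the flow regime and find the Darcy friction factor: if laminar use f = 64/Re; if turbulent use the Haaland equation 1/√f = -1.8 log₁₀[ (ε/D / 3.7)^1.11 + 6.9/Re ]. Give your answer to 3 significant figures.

Re = ρVD/μ = 882·1.82·0.0302/0.00694 = 6985.
Re > 4000 → turbulent. ε/D = 1.8e-06/0.0302 = 5.96e-05; Haaland: 1/√f = -1.8 log₁₀[4.78e-06 + 0.000988] = 5.406, so f = 0.03422.

f ≈ 0.0342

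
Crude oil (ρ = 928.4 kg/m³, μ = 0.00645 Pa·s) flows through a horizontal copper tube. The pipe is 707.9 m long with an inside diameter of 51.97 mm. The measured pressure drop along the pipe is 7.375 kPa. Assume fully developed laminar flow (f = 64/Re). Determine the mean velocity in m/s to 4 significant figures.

For laminar flow, f = 64/Re with Re = ρVD/μ, so Darcy-Weisbach reduces to ΔP = 32μLV/D². Solving for V: V = ΔP·D²/(32μL) = 7375·(0.05197)²/(32·0.00645·707.9) = 0.1363 m/s.
Check: Re = ρVD/μ = 928.4·0.1363·0.05197/0.00645 = 1020 < 2300, so the laminar assumption holds.

V ≈ 0.1363 m/s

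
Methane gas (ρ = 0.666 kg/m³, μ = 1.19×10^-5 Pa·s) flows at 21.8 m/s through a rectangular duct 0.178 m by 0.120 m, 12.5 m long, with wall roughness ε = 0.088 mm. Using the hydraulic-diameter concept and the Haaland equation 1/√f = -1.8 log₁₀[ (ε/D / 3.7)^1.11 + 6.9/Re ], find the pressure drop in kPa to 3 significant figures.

Hydraulic diameter D_h = 4A/P = 4·(0.178·0.12)/(2·(0.178+0.12)) = 0.08544/0.596 = 0.1434 m.
Re = ρVD_h/μ = 0.666·21.8·0.1434/1.19e-05 = 1.749e+05.
ε/D_h = 8.8e-05/0.1434 = 0.000614; Haaland gives 1/√f = -1.8 log₁₀[6.37e-05+3.95e-05] = 7.176, so f = 0.01942.
ΔP = f(L/D_h)(ρV²/2) = 0.01942·12.5/0.1434·158.3 = 268 Pa.
ΔP = 0.268 kPa.

ΔP ≈ 0.268 kPa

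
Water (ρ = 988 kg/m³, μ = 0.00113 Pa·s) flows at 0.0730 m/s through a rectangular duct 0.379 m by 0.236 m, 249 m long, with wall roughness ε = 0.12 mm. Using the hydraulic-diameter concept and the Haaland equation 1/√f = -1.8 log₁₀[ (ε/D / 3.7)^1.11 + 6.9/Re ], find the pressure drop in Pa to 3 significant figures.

ΔP ≈ 60.7 Pa

Hydraulic diameter D_h = 4A/P = 4·(0.379·0.236)/(2·(0.379+0.236)) = 0.3578/1.23 = 0.2909 m.
Re = ρVD_h/μ = 988·0.073·0.2909/0.00113 = 1.857e+04.
ε/D_h = 0.00012/0.2909 = 0.000413; Haaland gives 1/√f = -1.8 log₁₀[4.1e-05+0.000372] = 6.092, so f = 0.02695.
ΔP = f(L/D_h)(ρV²/2) = 0.02695·249/0.2909·2.633 = 60.72 Pa.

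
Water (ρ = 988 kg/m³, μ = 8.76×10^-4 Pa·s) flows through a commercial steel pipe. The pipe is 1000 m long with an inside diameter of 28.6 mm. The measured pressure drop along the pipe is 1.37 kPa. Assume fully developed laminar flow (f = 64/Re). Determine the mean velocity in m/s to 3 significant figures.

V ≈ 0.0400 m/s

For laminar flow, f = 64/Re with Re = ρVD/μ, so Darcy-Weisbach reduces to ΔP = 32μLV/D². Solving for V: V = ΔP·D²/(32μL) = 1370·(0.0286)²/(32·0.000876·1000) = 0.03998 m/s.
Check: Re = ρVD/μ = 988·0.03998·0.0286/0.000876 = 1289 < 2300, so the laminar assumption holds.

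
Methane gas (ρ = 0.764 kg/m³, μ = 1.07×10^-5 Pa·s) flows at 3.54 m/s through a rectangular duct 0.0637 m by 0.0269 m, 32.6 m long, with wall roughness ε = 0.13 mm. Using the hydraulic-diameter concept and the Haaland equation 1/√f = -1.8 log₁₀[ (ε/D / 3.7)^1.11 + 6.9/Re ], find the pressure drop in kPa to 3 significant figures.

ΔP ≈ 0.147 kPa

Hydraulic diameter D_h = 4A/P = 4·(0.0637·0.0269)/(2·(0.0637+0.0269)) = 0.006854/0.1812 = 0.03783 m.
Re = ρVD_h/μ = 0.764·3.54·0.03783/1.07e-05 = 9561.
ε/D_h = 0.00013/0.03783 = 0.00344; Haaland gives 1/√f = -1.8 log₁₀[0.000431+0.000722] = 5.289, so f = 0.03575.
ΔP = f(L/D_h)(ρV²/2) = 0.03575·32.6/0.03783·4.787 = 147.5 Pa.
ΔP = 0.147 kPa.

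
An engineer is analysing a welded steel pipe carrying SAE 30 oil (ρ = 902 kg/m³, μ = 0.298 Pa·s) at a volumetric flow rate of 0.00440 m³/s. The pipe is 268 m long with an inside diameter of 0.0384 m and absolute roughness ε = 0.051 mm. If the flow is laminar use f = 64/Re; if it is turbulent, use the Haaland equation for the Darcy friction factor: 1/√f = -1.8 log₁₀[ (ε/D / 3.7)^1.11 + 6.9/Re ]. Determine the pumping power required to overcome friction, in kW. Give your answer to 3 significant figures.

Cross-sectional area A = πD²/4 = π(0.0384)²/4 = 0.001158 m²; mean velocity V = Q/A = 0.0044/0.001158 = 3.799 m/s.
Reynolds number Re = ρVD/μ = 902 · 3.799 · 0.0384 / 0.298 = 441.6.
Re < 2300 → laminar flow, so f = 64/Re = 64/441.6 = 0.1449 (the turbulent correlation is not needed).
Darcy-Weisbach: ΔP = f(L/D)(ρV²/2) = 0.1449·(268/0.0384)·(902·3.799²/2) = 0.1449·6979·6510 = 6.585e+06 Pa.
Pumping power P = QΔP = 0.0044·6.585e+06 = 28970 W = 29.0 kW.

P ≈ 29.0 kW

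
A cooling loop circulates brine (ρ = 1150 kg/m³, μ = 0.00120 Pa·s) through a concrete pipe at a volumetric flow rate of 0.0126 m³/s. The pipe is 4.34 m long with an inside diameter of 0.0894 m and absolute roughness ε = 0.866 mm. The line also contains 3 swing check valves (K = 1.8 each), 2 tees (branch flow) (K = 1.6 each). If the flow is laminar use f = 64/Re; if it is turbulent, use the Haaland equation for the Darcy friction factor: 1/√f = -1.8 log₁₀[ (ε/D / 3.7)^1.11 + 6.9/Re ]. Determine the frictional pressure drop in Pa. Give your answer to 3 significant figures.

Cross-sectional area A = πD²/4 = π(0.0894)²/4 = 0.006277 m²; mean velocity V = Q/A = 0.0126/0.006277 = 2.007 m/s.
Reynolds number Re = ρVD/μ = 1150 · 2.007 · 0.0894 / 0.0012 = 1.72e+05.
Re > 4000 → turbulent. Relative roughness ε/D = 0.000866/0.0894 = 0.00969. Haaland: 1/√f = -1.8 log₁₀[(0.00969/3.7)^1.11 + 6.9/1.72e+05] = -1.8 log₁₀[0.00136 + 4.01e-05] = 5.136, so f = 0.03791.
Total minor-loss coefficient ΣK = 3·1.8 + 2·1.6 = 8.6.
ΔP = [f·L/D + ΣK]·(ρV²/2) = [0.03791·4.34/0.0894 + 8.6]·(1150·2.007²/2) = [1.84 + 8.6]·2317 = 2.419e+04 Pa.

ΔP ≈ 24200 Pa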